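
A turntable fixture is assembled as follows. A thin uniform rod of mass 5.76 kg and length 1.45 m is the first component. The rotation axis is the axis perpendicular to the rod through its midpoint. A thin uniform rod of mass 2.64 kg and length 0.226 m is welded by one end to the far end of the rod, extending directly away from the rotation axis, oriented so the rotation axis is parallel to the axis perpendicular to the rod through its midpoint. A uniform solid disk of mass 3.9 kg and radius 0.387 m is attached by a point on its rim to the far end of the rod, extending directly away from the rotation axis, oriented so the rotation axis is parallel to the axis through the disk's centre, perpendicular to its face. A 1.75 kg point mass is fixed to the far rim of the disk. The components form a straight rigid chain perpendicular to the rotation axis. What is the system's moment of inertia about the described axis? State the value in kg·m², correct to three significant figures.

Thin rod: I_cm = (1/12)ML² = (1/12)(5.76)(1.45)² = 1.0092 kg·m²; axis through the centre, so I = 1.0092 kg·m².
Thin rod: I_cm = (1/12)ML² = (1/12)(2.64)(0.226)² = 0.011237 kg·m²; centre at d = 0.725 + 0.113 = 0.838 m, so the parallel axis theorem gives I = 0.011237 + (2.64)(0.838)² = 1.8652 kg·m².
Solid disk: I_cm = (1/2)MR² = (1/2)(3.9)(0.387)² = 0.29205 kg·m²; centre at d = 0.725 + 0.113 + 0.113 + 0.387 = 1.338 m, so the parallel axis theorem gives I = 0.29205 + (3.9)(1.338)² = 7.274 kg·m².
Point mass: I_cm = 0; centre at d = 0.725 + 0.113 + 0.113 + 0.387 + 0.387 = 1.725 m, so the parallel axis theorem gives I = 0 + (1.75)(1.725)² = 5.2073 kg·m².
Total I = 1.0092 + 1.8652 + 7.274 + 5.2073 = 15.356 kg·m².

15.4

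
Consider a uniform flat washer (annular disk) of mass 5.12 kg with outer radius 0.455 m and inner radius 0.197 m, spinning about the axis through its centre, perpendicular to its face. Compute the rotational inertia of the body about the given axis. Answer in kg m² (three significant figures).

I_cm = (1/2)M(R²+r²) = (1/2)(5.12)[(0.455)² + (0.197)²] = 0.62934 kg m²; axis through the centre, so I = 0.62934 kg m².

0.629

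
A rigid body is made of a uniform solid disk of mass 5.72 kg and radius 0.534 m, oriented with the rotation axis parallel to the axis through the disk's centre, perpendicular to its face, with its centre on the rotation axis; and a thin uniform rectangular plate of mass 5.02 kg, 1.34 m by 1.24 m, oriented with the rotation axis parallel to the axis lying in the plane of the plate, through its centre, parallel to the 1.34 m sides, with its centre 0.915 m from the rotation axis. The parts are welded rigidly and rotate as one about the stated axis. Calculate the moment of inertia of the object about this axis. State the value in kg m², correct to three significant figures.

5.66

Solid disk: I_cm = (1/2)MR² = (1/2)(5.72)(0.534)² = 0.81555 kg m²; axis through the centre, so I = 0.81555 kg m².
Rectangular plate: I_cm = (1/12)Mb² = (1/12)(5.02)(1.24)² = 0.64323 kg m²; centre at d = 0.915 m, so the parallel axis theorem gives I = 0.64323 + (5.02)(0.915)² = 4.8461 kg m².
Total I = 0.81555 + 4.8461 = 5.6616 kg m².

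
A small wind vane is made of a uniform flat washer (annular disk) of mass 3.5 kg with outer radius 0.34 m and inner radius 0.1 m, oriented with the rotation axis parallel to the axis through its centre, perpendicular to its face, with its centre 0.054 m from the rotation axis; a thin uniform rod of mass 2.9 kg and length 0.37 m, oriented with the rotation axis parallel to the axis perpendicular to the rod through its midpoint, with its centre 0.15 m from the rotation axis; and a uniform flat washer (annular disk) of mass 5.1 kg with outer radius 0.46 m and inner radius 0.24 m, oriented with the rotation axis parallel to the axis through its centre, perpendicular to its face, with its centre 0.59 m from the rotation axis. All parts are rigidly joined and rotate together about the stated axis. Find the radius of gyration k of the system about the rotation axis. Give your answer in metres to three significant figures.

Annular disk: I_cm = (1/2)M(R²+r²) = (1/2)(3.5)[(0.34)² + (0.1)²] = 0.2198 kg·m²; centre at d = 0.054 m, so the parallel axis theorem gives I = 0.2198 + (3.5)(0.054)² = 0.23001 kg·m².
Thin rod: I_cm = (1/12)ML² = (1/12)(2.9)(0.37)² = 0.033084 kg·m²; centre at d = 0.15 m, so the parallel axis theorem gives I = 0.033084 + (2.9)(0.15)² = 0.098334 kg·m².
Annular disk: I_cm = (1/2)M(R²+r²) = (1/2)(5.1)[(0.46)² + (0.24)²] = 0.68646 kg·m²; centre at d = 0.59 m, so the parallel axis theorem gives I = 0.68646 + (5.1)(0.59)² = 2.4618 kg·m².
Total I = 2.7901 kg·m²; total mass M = 11.5 kg.
k = √(I/M) = √(2.7901/11.5) = 0.49256 m.

0.493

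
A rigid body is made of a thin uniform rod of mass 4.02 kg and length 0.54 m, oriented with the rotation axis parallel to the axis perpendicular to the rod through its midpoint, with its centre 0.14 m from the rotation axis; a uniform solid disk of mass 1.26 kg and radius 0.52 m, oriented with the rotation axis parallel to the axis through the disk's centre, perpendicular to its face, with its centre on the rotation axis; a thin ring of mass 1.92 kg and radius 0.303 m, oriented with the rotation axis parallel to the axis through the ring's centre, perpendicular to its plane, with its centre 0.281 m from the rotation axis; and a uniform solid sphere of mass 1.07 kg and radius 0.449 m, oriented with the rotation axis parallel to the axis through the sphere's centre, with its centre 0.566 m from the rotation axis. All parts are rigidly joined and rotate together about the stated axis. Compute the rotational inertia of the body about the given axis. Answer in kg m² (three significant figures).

Thin rod: I_cm = (1/12)ML² = (1/12)(4.02)(0.54)² = 0.097686 kg m²; centre at d = 0.14 m, so the parallel axis theorem gives I = 0.097686 + (4.02)(0.14)² = 0.17648 kg m².
Solid disk: I_cm = (1/2)MR² = (1/2)(1.26)(0.52)² = 0.17035 kg m²; axis through the centre, so I = 0.17035 kg m².
Thin ring: I_cm = MR² = (1.92)(0.303)² = 0.17627 kg m²; centre at d = 0.281 m, so the parallel axis theorem gives I = 0.17627 + (1.92)(0.281)² = 0.32788 kg m².
Solid sphere: I_cm = (2/5)MR² = (2/5)(1.07)(0.449)² = 0.086285 kg m²; centre at d = 0.566 m, so the parallel axis theorem gives I = 0.086285 + (1.07)(0.566)² = 0.42907 kg m².
Total I = 0.17648 + 0.17035 + 0.32788 + 0.42907 = 1.1038 kg m².

1.10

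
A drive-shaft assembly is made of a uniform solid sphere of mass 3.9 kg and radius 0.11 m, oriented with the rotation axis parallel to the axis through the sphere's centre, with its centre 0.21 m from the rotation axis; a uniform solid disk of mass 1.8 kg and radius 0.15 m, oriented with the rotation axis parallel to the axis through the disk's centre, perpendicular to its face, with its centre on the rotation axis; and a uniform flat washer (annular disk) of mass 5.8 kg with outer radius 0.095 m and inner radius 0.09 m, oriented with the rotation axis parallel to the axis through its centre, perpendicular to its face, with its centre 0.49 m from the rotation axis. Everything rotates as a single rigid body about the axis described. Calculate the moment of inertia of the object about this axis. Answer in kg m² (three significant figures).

Solid sphere: I_cm = (2/5)MR² = (2/5)(3.9)(0.11)² = 0.018876 kg m²; centre at d = 0.21 m, so the parallel axis theorem gives I = 0.018876 + (3.9)(0.21)² = 0.19087 kg m².
Solid disk: I_cm = (1/2)MR² = (1/2)(1.8)(0.15)² = 0.02025 kg m²; axis through the centre, so I = 0.02025 kg m².
Annular disk: I_cm = (1/2)M(R²+r²) = (1/2)(5.8)[(0.095)² + (0.09)²] = 0.049663 kg m²; centre at d = 0.49 m, so the parallel axis theorem gives I = 0.049663 + (5.8)(0.49)² = 1.4422 kg m².
Total I = 0.19087 + 0.02025 + 1.4422 = 1.6534 kg m².

1.65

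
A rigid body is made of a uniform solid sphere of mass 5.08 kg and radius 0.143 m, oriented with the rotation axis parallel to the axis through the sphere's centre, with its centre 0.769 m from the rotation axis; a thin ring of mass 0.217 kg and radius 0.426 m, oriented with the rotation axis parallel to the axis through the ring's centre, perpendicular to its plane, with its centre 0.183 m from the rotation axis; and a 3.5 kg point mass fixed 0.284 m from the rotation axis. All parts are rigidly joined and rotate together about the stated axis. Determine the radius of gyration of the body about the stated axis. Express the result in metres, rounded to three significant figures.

0.619

Solid sphere: I_cm = (2/5)MR² = (2/5)(5.08)(0.143)² = 0.041552 kg m^2; centre at d = 0.769 m, so the parallel axis theorem gives I = 0.041552 + (5.08)(0.769)² = 3.0457 kg m^2.
Thin ring: I_cm = MR² = (0.217)(0.426)² = 0.03938 kg m^2; centre at d = 0.183 m, so the parallel axis theorem gives I = 0.03938 + (0.217)(0.183)² = 0.046647 kg m^2.
Point mass: I_cm = 0; centre at d = 0.284 m, so the parallel axis theorem gives I = 0 + (3.5)(0.284)² = 0.2823 kg m^2.
Total I = 3.3746 kg m^2; total mass M = 8.797 kg.
k = √(I/M) = √(3.3746/8.797) = 0.61936 m.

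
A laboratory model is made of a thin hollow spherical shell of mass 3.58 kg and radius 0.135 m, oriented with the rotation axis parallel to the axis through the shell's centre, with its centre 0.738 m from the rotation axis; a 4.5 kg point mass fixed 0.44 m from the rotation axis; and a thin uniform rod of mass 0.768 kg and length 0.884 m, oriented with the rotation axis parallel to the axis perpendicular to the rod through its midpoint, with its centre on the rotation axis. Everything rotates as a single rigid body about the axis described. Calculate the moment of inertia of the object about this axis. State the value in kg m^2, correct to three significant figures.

Spherical shell: I_cm = (2/3)MR² = (2/3)(3.58)(0.135)² = 0.043497 kg m^2; centre at d = 0.738 m, so the parallel axis theorem gives I = 0.043497 + (3.58)(0.738)² = 1.9933 kg m^2.
Point mass: I_cm = 0; centre at d = 0.44 m, so the parallel axis theorem gives I = 0 + (4.5)(0.44)² = 0.8712 kg m^2.
Thin rod: I_cm = (1/12)ML² = (1/12)(0.768)(0.884)² = 0.050013 kg m^2; axis through the centre, so I = 0.050013 kg m^2.
Total I = 1.9933 + 0.8712 + 0.050013 = 2.9145 kg m^2.

2.91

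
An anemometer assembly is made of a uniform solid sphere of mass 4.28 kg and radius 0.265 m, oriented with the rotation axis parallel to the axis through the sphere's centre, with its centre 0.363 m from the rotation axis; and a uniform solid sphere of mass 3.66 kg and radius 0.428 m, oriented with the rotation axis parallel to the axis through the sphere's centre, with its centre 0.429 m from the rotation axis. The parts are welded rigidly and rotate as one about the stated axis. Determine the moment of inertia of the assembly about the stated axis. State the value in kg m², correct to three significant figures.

1.63

Solid sphere: I_cm = (2/5)MR² = (2/5)(4.28)(0.265)² = 0.12023 kg m²; centre at d = 0.363 m, so I = I_cm + Md² gives I = 0.12023 + (4.28)(0.363)² = 0.6842 kg m².
Solid sphere: I_cm = (2/5)MR² = (2/5)(3.66)(0.428)² = 0.26818 kg m²; centre at d = 0.429 m, so I = I_cm + Md² gives I = 0.26818 + (3.66)(0.429)² = 0.94177 kg m².
Total I = 0.6842 + 0.94177 = 1.626 kg m².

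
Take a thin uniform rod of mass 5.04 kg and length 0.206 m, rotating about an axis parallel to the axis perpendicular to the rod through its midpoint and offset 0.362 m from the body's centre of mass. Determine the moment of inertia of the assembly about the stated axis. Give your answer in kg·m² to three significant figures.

I_cm = (1/12)ML² = (1/12)(5.04)(0.206)² = 0.017823 kg·m²; centre at d = 0.362 m, so I = I_cm + Md² gives I = 0.017823 + (5.04)(0.362)² = 0.67828 kg·m².

0.678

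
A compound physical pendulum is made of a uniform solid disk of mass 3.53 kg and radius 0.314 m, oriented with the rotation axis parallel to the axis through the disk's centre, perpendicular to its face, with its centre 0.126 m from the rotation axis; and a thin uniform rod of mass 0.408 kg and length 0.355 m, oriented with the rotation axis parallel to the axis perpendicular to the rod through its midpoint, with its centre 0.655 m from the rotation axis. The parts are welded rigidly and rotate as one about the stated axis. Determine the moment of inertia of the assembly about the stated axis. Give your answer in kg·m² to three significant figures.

0.409

Solid disk: I_cm = (1/2)MR² = (1/2)(3.53)(0.314)² = 0.17402 kg·m²; centre at d = 0.126 m, so I = I_cm + Md² gives I = 0.17402 + (3.53)(0.126)² = 0.23006 kg·m².
Thin rod: I_cm = (1/12)ML² = (1/12)(0.408)(0.355)² = 0.0042848 kg·m²; centre at d = 0.655 m, so I = I_cm + Md² gives I = 0.0042848 + (0.408)(0.655)² = 0.17933 kg·m².
Total I = 0.23006 + 0.17933 = 0.40939 kg·m².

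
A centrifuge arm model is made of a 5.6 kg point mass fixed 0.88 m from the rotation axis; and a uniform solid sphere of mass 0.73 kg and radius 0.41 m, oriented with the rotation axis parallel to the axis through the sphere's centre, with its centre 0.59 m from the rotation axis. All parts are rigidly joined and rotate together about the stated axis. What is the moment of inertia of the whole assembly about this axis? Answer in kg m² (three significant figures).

4.64

Point mass: I_cm = 0; centre at d = 0.88 m, so I = I_cm + Md² gives I = 0 + (5.6)(0.88)² = 4.3366 kg m².
Solid sphere: I_cm = (2/5)MR² = (2/5)(0.73)(0.41)² = 0.049085 kg m²; centre at d = 0.59 m, so I = I_cm + Md² gives I = 0.049085 + (0.73)(0.59)² = 0.3032 kg m².
Total I = 4.3366 + 0.3032 = 4.6398 kg m².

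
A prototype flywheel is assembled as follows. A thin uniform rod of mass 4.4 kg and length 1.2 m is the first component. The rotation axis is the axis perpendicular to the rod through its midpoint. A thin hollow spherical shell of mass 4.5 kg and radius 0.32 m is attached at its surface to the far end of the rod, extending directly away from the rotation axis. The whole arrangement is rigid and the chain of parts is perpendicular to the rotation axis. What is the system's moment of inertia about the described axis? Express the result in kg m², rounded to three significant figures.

Thin rod: I_cm = (1/12)ML² = (1/12)(4.4)(1.2)² = 0.528 kg m²; axis through the centre, so I = 0.528 kg m².
Spherical shell: I_cm = (2/3)MR² = (2/3)(4.5)(0.32)² = 0.3072 kg m²; centre at d = 0.6 + 0.32 = 0.92 m, so the parallel axis theorem gives I = 0.3072 + (4.5)(0.92)² = 4.116 kg m².
Total I = 0.528 + 4.116 = 4.644 kg m².

4.64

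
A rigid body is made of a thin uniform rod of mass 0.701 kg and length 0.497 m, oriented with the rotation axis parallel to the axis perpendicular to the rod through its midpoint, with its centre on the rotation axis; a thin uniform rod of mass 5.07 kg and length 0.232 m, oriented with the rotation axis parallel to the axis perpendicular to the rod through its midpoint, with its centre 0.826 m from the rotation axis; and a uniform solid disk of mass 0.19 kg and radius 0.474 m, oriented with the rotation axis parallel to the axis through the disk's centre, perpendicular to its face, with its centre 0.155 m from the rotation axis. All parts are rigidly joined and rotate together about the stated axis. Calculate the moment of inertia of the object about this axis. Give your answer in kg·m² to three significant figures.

3.52

Thin rod: I_cm = (1/12)ML² = (1/12)(0.701)(0.497)² = 0.014429 kg·m²; axis through the centre, so I = 0.014429 kg·m².
Thin rod: I_cm = (1/12)ML² = (1/12)(5.07)(0.232)² = 0.022741 kg·m²; centre at d = 0.826 m, so the parallel axis theorem gives I = 0.022741 + (5.07)(0.826)² = 3.4819 kg·m².
Solid disk: I_cm = (1/2)MR² = (1/2)(0.19)(0.474)² = 0.021344 kg·m²; centre at d = 0.155 m, so the parallel axis theorem gives I = 0.021344 + (0.19)(0.155)² = 0.025909 kg·m².
Total I = 0.014429 + 3.4819 + 0.025909 = 3.5222 kg·m².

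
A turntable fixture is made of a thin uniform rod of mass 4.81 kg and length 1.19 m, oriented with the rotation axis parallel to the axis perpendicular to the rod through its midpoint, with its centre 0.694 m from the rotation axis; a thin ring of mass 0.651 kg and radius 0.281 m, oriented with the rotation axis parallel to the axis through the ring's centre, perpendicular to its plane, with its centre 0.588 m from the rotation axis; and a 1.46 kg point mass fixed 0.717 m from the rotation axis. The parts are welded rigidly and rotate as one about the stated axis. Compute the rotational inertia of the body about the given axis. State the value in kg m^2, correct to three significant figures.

3.91

Thin rod: I_cm = (1/12)ML² = (1/12)(4.81)(1.19)² = 0.56762 kg m^2; centre at d = 0.694 m, so I = I_cm + Md² gives I = 0.56762 + (4.81)(0.694)² = 2.8843 kg m^2.
Thin ring: I_cm = MR² = (0.651)(0.281)² = 0.051404 kg m^2; centre at d = 0.588 m, so I = I_cm + Md² gives I = 0.051404 + (0.651)(0.588)² = 0.27648 kg m^2.
Point mass: I_cm = 0; centre at d = 0.717 m, so I = I_cm + Md² gives I = 0 + (1.46)(0.717)² = 0.75057 kg m^2.
Total I = 2.8843 + 0.27648 + 0.75057 = 3.9113 kg m^2.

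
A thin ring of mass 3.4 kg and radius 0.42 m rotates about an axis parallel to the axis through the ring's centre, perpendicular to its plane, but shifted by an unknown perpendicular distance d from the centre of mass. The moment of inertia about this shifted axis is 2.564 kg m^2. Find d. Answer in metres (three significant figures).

0.760

About the centre-of-mass axis, I_cm = MR² = (3.4)(0.42)² = 0.59976 kg m^2.
Parallel axis theorem: I = I_cm + Md², so Md² = 2.564 − 0.59976 = 1.9642 kg m^2.
d = √(1.9642 / 3.4) = 0.76008 m.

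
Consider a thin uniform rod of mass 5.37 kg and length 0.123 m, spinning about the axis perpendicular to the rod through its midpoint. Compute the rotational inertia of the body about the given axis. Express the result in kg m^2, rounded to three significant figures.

0.00677

I_cm = (1/12)ML² = (1/12)(5.37)(0.123)² = 0.0067702 kg m^2; axis through the centre, so I = 0.0067702 kg m^2.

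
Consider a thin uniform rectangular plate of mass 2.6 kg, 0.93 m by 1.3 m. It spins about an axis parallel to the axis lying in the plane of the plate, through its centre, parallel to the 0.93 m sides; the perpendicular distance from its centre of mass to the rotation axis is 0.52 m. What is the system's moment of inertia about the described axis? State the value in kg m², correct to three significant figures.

1.07

I_cm = (1/12)Mb² = (1/12)(2.6)(1.3)² = 0.36617 kg m²; centre at d = 0.52 m, so the parallel axis theorem gives I = 0.36617 + (2.6)(0.52)² = 1.0692 kg m².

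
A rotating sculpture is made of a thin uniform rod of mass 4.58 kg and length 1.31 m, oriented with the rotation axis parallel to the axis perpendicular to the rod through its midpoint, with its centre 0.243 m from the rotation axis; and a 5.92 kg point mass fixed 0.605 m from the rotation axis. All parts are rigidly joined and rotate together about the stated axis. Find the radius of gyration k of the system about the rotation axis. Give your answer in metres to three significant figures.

0.543

Thin rod: I_cm = (1/12)ML² = (1/12)(4.58)(1.31)² = 0.65498 kg m^2; centre at d = 0.243 m, so I = I_cm + Md² gives I = 0.65498 + (4.58)(0.243)² = 0.92542 kg m^2.
Point mass: I_cm = 0; centre at d = 0.605 m, so I = I_cm + Md² gives I = 0 + (5.92)(0.605)² = 2.1669 kg m^2.
Total I = 3.0923 kg m^2; total mass M = 10.5 kg.
k = √(I/M) = √(3.0923/10.5) = 0.54268 m.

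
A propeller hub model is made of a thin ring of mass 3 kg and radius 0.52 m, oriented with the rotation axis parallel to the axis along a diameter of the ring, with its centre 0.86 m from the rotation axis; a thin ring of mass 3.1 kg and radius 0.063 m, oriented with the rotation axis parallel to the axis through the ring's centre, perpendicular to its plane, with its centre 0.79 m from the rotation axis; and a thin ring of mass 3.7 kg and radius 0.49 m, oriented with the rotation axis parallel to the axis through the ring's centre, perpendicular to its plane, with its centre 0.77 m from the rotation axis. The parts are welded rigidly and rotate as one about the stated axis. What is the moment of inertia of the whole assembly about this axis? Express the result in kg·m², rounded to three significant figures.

7.65

Thin ring: I_cm = (1/2)MR² = (1/2)(3)(0.52)² = 0.4056 kg·m²; centre at d = 0.86 m, so I = I_cm + Md² gives I = 0.4056 + (3)(0.86)² = 2.6244 kg·m².
Thin ring: I_cm = MR² = (3.1)(0.063)² = 0.012304 kg·m²; centre at d = 0.79 m, so I = I_cm + Md² gives I = 0.012304 + (3.1)(0.79)² = 1.947 kg·m².
Thin ring: I_cm = MR² = (3.7)(0.49)² = 0.88837 kg·m²; centre at d = 0.77 m, so I = I_cm + Md² gives I = 0.88837 + (3.7)(0.77)² = 3.0821 kg·m².
Total I = 2.6244 + 1.947 + 3.0821 = 7.6535 kg·m².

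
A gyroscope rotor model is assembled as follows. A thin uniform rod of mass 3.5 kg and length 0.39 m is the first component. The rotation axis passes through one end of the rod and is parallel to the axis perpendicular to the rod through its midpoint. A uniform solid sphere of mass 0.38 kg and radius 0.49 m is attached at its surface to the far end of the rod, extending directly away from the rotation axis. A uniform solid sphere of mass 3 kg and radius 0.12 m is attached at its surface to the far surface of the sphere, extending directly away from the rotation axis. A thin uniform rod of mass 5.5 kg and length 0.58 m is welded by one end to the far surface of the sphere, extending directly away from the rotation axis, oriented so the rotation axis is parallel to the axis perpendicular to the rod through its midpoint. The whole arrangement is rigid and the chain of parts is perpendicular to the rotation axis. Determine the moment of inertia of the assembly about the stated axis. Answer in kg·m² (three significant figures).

27.2

Thin rod: I_cm = (1/12)ML² = (1/12)(3.5)(0.39)² = 0.044362 kg·m²; centre at d = 0.195 m, so the parallel axis theorem gives I = 0.044362 + (3.5)(0.195)² = 0.17745 kg·m².
Solid sphere: I_cm = (2/5)MR² = (2/5)(0.38)(0.49)² = 0.036495 kg·m²; centre at d = 0.195 + 0.195 + 0.49 = 0.88 m, so the parallel axis theorem gives I = 0.036495 + (0.38)(0.88)² = 0.33077 kg·m².
Solid sphere: I_cm = (2/5)MR² = (2/5)(3)(0.12)² = 0.01728 kg·m²; centre at d = 0.195 + 0.195 + 0.49 + 0.49 + 0.12 = 1.49 m, so the parallel axis theorem gives I = 0.01728 + (3)(1.49)² = 6.6776 kg·m².
Thin rod: I_cm = (1/12)ML² = (1/12)(5.5)(0.58)² = 0.15418 kg·m²; centre at d = 0.195 + 0.195 + 0.49 + 0.49 + 0.12 + 0.12 + 0.29 = 1.9 m, so the parallel axis theorem gives I = 0.15418 + (5.5)(1.9)² = 20.009 kg·m².
Total I = 0.17745 + 0.33077 + 6.6776 + 20.009 = 27.195 kg·m².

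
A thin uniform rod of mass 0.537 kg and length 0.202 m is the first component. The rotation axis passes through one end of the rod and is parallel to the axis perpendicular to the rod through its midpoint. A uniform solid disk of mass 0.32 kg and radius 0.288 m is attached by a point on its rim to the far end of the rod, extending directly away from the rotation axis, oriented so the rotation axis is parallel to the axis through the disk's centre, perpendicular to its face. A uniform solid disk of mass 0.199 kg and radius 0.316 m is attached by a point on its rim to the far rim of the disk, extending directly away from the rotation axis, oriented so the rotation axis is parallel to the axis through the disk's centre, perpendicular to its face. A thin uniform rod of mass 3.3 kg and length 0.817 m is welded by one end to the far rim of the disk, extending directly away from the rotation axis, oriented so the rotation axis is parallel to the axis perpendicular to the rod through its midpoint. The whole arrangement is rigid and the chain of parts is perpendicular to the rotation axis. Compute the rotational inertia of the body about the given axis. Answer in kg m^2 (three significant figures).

Thin rod: I_cm = (1/12)ML² = (1/12)(0.537)(0.202)² = 0.001826 kg m^2; centre at d = 0.101 m, so I = I_cm + Md² gives I = 0.001826 + (0.537)(0.101)² = 0.0073039 kg m^2.
Solid disk: I_cm = (1/2)MR² = (1/2)(0.32)(0.288)² = 0.013271 kg m^2; centre at d = 0.101 + 0.101 + 0.288 = 0.49 m, so I = I_cm + Md² gives I = 0.013271 + (0.32)(0.49)² = 0.090103 kg m^2.
Solid disk: I_cm = (1/2)MR² = (1/2)(0.199)(0.316)² = 0.0099357 kg m^2; centre at d = 0.101 + 0.101 + 0.288 + 0.288 + 0.316 = 1.094 m, so I = I_cm + Md² gives I = 0.0099357 + (0.199)(1.094)² = 0.24811 kg m^2.
Thin rod: I_cm = (1/12)ML² = (1/12)(3.3)(0.817)² = 0.18356 kg m^2; centre at d = 0.101 + 0.101 + 0.288 + 0.288 + 0.316 + 0.316 + 0.4085 = 1.8185 m, so I = I_cm + Md² gives I = 0.18356 + (3.3)(1.8185)² = 11.096 kg m^2.
Total I = 0.0073039 + 0.090103 + 0.24811 + 11.096 = 11.442 kg m^2.

11.4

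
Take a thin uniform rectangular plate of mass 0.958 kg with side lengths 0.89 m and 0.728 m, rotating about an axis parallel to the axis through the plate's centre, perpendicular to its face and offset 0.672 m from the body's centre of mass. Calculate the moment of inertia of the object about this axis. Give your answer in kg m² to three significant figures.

0.538

I_cm = (1/12)M(a²+b²) = (1/12)(0.958)[(0.89)² + (0.728)²] = 0.10555 kg m²; centre at d = 0.672 m, so the parallel axis theorem gives I = 0.10555 + (0.958)(0.672)² = 0.53816 kg m².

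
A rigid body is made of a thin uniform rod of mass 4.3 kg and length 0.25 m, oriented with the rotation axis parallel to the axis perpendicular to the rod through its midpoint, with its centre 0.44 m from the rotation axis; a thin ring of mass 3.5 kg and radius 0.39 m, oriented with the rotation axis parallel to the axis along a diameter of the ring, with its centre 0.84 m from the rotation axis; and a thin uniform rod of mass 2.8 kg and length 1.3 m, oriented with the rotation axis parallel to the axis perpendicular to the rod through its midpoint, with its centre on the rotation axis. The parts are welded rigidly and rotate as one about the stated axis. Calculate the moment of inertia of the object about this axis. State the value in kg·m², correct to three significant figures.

3.98

Thin rod: I_cm = (1/12)ML² = (1/12)(4.3)(0.25)² = 0.022396 kg·m²; centre at d = 0.44 m, so the parallel axis theorem gives I = 0.022396 + (4.3)(0.44)² = 0.85488 kg·m².
Thin ring: I_cm = (1/2)MR² = (1/2)(3.5)(0.39)² = 0.26618 kg·m²; centre at d = 0.84 m, so the parallel axis theorem gives I = 0.26618 + (3.5)(0.84)² = 2.7358 kg·m².
Thin rod: I_cm = (1/12)ML² = (1/12)(2.8)(1.3)² = 0.39433 kg·m²; axis through the centre, so I = 0.39433 kg·m².
Total I = 0.85488 + 2.7358 + 0.39433 = 3.985 kg·m².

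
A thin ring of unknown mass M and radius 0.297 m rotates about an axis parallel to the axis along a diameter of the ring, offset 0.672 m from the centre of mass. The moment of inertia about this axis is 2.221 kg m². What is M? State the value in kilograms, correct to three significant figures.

4.48

I = I_cm + Md² = (1/2)MR² + Md² = M·[0.5·(0.297)² + (0.672)²] = M·0.49569.
So M = 2.221 / 0.49569 = 4.4806 kg.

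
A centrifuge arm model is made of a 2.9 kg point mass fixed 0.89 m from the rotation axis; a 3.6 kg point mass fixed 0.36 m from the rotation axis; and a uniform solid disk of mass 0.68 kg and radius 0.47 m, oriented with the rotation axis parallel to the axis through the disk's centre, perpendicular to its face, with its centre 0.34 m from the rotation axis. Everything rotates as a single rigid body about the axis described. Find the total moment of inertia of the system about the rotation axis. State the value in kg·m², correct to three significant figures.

2.92

Point mass: I_cm = 0; centre at d = 0.89 m, so I = I_cm + Md² gives I = 0 + (2.9)(0.89)² = 2.2971 kg·m².
Point mass: I_cm = 0; centre at d = 0.36 m, so I = I_cm + Md² gives I = 0 + (3.6)(0.36)² = 0.46656 kg·m².
Solid disk: I_cm = (1/2)MR² = (1/2)(0.68)(0.47)² = 0.075106 kg·m²; centre at d = 0.34 m, so I = I_cm + Md² gives I = 0.075106 + (0.68)(0.34)² = 0.15371 kg·m².
Total I = 2.2971 + 0.46656 + 0.15371 = 2.9174 kg·m².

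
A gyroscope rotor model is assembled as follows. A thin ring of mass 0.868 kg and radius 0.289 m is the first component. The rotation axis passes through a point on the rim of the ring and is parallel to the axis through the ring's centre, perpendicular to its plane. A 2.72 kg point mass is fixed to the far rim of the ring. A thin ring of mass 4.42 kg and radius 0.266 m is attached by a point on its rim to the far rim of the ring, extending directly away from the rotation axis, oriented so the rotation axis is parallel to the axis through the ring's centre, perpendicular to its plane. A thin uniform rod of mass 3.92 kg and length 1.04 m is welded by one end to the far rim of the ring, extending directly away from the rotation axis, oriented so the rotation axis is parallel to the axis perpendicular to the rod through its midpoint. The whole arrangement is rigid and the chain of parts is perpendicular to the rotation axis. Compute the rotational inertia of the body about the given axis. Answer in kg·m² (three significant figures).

Thin ring: I_cm = MR² = (0.868)(0.289)² = 0.072496 kg·m²; centre at d = 0.289 m, so the parallel axis theorem gives I = 0.072496 + (0.868)(0.289)² = 0.14499 kg·m².
Point mass: I_cm = 0; centre at d = 0.289 + 0.289 = 0.578 m, so the parallel axis theorem gives I = 0 + (2.72)(0.578)² = 0.90871 kg·m².
Thin ring: I_cm = MR² = (4.42)(0.266)² = 0.31274 kg·m²; centre at d = 0.289 + 0.289 + 0.266 = 0.844 m, so the parallel axis theorem gives I = 0.31274 + (4.42)(0.844)² = 3.4613 kg·m².
Thin rod: I_cm = (1/12)ML² = (1/12)(3.92)(1.04)² = 0.35332 kg·m²; centre at d = 0.289 + 0.289 + 0.266 + 0.266 + 0.52 = 1.63 m, so the parallel axis theorem gives I = 0.35332 + (3.92)(1.63)² = 10.768 kg·m².
Total I = 0.14499 + 0.90871 + 3.4613 + 10.768 = 15.283 kg·m².

15.3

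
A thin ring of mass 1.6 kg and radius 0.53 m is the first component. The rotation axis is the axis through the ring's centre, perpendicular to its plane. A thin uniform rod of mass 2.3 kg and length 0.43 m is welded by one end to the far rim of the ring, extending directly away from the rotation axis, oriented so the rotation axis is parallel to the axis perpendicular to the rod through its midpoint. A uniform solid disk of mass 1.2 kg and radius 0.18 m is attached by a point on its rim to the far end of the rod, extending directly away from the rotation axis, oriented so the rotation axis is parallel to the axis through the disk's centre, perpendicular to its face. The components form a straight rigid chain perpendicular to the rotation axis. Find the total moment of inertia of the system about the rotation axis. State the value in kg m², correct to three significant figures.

Thin ring: I_cm = MR² = (1.6)(0.53)² = 0.44944 kg m²; axis through the centre, so I = 0.44944 kg m².
Thin rod: I_cm = (1/12)ML² = (1/12)(2.3)(0.43)² = 0.035439 kg m²; centre at d = 0.53 + 0.215 = 0.745 m, so I = I_cm + Md² gives I = 0.035439 + (2.3)(0.745)² = 1.312 kg m².
Solid disk: I_cm = (1/2)MR² = (1/2)(1.2)(0.18)² = 0.01944 kg m²; centre at d = 0.53 + 0.215 + 0.215 + 0.18 = 1.14 m, so I = I_cm + Md² gives I = 0.01944 + (1.2)(1.14)² = 1.579 kg m².
Total I = 0.44944 + 1.312 + 1.579 = 3.3404 kg m².

3.34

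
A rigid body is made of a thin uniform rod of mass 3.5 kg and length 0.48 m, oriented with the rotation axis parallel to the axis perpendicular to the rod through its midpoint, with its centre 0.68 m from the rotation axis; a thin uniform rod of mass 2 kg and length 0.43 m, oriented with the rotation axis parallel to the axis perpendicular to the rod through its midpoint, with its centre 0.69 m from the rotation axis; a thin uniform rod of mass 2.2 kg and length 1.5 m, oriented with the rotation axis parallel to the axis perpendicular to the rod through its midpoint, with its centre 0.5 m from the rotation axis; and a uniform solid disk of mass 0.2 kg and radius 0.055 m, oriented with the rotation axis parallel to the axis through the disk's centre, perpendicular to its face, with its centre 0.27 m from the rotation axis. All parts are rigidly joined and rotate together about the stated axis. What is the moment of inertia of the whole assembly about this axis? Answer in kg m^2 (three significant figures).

3.65

Thin rod: I_cm = (1/12)ML² = (1/12)(3.5)(0.48)² = 0.0672 kg m^2; centre at d = 0.68 m, so I = I_cm + Md² gives I = 0.0672 + (3.5)(0.68)² = 1.6856 kg m^2.
Thin rod: I_cm = (1/12)ML² = (1/12)(2)(0.43)² = 0.030817 kg m^2; centre at d = 0.69 m, so I = I_cm + Md² gives I = 0.030817 + (2)(0.69)² = 0.98302 kg m^2.
Thin rod: I_cm = (1/12)ML² = (1/12)(2.2)(1.5)² = 0.4125 kg m^2; centre at d = 0.5 m, so I = I_cm + Md² gives I = 0.4125 + (2.2)(0.5)² = 0.9625 kg m^2.
Solid disk: I_cm = (1/2)MR² = (1/2)(0.2)(0.055)² = 0.0003025 kg m^2; centre at d = 0.27 m, so I = I_cm + Md² gives I = 0.0003025 + (0.2)(0.27)² = 0.014883 kg m^2.
Total I = 1.6856 + 0.98302 + 0.9625 + 0.014883 = 3.646 kg m^2.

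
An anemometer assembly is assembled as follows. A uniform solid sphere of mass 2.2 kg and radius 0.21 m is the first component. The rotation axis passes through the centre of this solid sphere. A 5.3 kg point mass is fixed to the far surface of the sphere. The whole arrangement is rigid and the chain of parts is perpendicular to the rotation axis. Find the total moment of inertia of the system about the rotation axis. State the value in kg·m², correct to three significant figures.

0.273

Solid sphere: I_cm = (2/5)MR² = (2/5)(2.2)(0.21)² = 0.038808 kg·m²; axis through the centre, so I = 0.038808 kg·m².
Point mass: I_cm = 0; centre at d = 0.21 m, so the parallel axis theorem gives I = 0 + (5.3)(0.21)² = 0.23373 kg·m².
Total I = 0.038808 + 0.23373 = 0.27254 kg·m².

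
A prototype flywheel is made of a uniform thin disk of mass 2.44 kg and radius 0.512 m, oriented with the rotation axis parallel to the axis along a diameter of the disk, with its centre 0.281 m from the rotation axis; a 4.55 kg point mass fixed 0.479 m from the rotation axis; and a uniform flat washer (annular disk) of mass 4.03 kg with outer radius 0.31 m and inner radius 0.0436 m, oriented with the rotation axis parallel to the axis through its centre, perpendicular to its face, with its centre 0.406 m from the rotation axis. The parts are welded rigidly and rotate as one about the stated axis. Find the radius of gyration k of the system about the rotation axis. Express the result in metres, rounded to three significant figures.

0.453

Thin disk: I_cm = (1/4)MR² = (1/4)(2.44)(0.512)² = 0.15991 kg m²; centre at d = 0.281 m, so the parallel axis theorem gives I = 0.15991 + (2.44)(0.281)² = 0.35257 kg m².
Point mass: I_cm = 0; centre at d = 0.479 m, so the parallel axis theorem gives I = 0 + (4.55)(0.479)² = 1.044 kg m².
Annular disk: I_cm = (1/2)M(R²+r²) = (1/2)(4.03)[(0.31)² + (0.0436)²] = 0.19747 kg m²; centre at d = 0.406 m, so the parallel axis theorem gives I = 0.19747 + (4.03)(0.406)² = 0.86176 kg m².
Total I = 2.2583 kg m²; total mass M = 11.02 kg.
k = √(I/M) = √(2.2583/11.02) = 0.45269 m.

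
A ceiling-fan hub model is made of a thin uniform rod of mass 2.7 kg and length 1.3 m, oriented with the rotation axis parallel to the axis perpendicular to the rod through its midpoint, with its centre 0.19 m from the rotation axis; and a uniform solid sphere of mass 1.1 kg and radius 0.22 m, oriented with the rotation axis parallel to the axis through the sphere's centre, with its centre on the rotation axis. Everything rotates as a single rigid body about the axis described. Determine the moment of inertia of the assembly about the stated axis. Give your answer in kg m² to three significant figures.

Thin rod: I_cm = (1/12)ML² = (1/12)(2.7)(1.3)² = 0.38025 kg m²; centre at d = 0.19 m, so the parallel axis theorem gives I = 0.38025 + (2.7)(0.19)² = 0.47772 kg m².
Solid sphere: I_cm = (2/5)MR² = (2/5)(1.1)(0.22)² = 0.021296 kg m²; axis through the centre, so I = 0.021296 kg m².
Total I = 0.47772 + 0.021296 = 0.49902 kg m².

0.499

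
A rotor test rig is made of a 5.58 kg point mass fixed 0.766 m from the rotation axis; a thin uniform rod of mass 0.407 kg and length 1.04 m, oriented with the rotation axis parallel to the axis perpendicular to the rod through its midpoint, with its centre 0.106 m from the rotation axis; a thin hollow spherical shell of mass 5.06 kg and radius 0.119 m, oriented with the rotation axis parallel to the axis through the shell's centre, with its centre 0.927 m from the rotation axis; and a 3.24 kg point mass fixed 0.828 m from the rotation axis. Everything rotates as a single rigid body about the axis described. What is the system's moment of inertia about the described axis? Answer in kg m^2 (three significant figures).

9.93

Point mass: I_cm = 0; centre at d = 0.766 m, so I = I_cm + Md² gives I = 0 + (5.58)(0.766)² = 3.2741 kg m^2.
Thin rod: I_cm = (1/12)ML² = (1/12)(0.407)(1.04)² = 0.036684 kg m^2; centre at d = 0.106 m, so I = I_cm + Md² gives I = 0.036684 + (0.407)(0.106)² = 0.041257 kg m^2.
Spherical shell: I_cm = (2/3)MR² = (2/3)(5.06)(0.119)² = 0.04777 kg m^2; centre at d = 0.927 m, so I = I_cm + Md² gives I = 0.04777 + (5.06)(0.927)² = 4.396 kg m^2.
Point mass: I_cm = 0; centre at d = 0.828 m, so I = I_cm + Md² gives I = 0 + (3.24)(0.828)² = 2.2213 kg m^2.
Total I = 3.2741 + 0.041257 + 4.396 + 2.2213 = 9.9326 kg m^2.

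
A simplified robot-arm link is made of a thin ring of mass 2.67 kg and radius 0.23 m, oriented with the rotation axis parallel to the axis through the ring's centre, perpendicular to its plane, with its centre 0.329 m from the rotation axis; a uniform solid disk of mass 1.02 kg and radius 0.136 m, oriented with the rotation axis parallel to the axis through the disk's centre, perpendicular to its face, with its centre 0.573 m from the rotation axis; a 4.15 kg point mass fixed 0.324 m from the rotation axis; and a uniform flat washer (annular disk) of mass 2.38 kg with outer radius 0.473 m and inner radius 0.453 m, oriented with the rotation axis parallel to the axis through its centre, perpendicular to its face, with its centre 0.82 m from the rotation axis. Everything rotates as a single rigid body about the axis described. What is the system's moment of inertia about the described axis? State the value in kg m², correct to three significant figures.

Thin ring: I_cm = MR² = (2.67)(0.23)² = 0.14124 kg m²; centre at d = 0.329 m, so I = I_cm + Md² gives I = 0.14124 + (2.67)(0.329)² = 0.43025 kg m².
Solid disk: I_cm = (1/2)MR² = (1/2)(1.02)(0.136)² = 0.009433 kg m²; centre at d = 0.573 m, so I = I_cm + Md² gives I = 0.009433 + (1.02)(0.573)² = 0.34433 kg m².
Point mass: I_cm = 0; centre at d = 0.324 m, so I = I_cm + Md² gives I = 0 + (4.15)(0.324)² = 0.43565 kg m².
Annular disk: I_cm = (1/2)M(R²+r²) = (1/2)(2.38)[(0.473)² + (0.453)²] = 0.51044 kg m²; centre at d = 0.82 m, so I = I_cm + Md² gives I = 0.51044 + (2.38)(0.82)² = 2.1107 kg m².
Total I = 0.43025 + 0.34433 + 0.43565 + 2.1107 = 3.321 kg m².

3.32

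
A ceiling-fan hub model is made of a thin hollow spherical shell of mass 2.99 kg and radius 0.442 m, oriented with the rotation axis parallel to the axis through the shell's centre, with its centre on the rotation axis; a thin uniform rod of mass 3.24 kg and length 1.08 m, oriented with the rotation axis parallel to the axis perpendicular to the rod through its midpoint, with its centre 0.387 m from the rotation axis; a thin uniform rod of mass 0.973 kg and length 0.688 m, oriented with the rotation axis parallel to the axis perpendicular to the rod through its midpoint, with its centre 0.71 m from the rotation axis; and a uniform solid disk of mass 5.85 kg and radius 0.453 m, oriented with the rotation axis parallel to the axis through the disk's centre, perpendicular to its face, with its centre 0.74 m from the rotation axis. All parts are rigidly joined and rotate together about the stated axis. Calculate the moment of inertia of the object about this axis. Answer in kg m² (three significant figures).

5.52

Spherical shell: I_cm = (2/3)MR² = (2/3)(2.99)(0.442)² = 0.38943 kg m²; axis through the centre, so I = 0.38943 kg m².
Thin rod: I_cm = (1/12)ML² = (1/12)(3.24)(1.08)² = 0.31493 kg m²; centre at d = 0.387 m, so the parallel axis theorem gives I = 0.31493 + (3.24)(0.387)² = 0.80018 kg m².
Thin rod: I_cm = (1/12)ML² = (1/12)(0.973)(0.688)² = 0.03838 kg m²; centre at d = 0.71 m, so the parallel axis theorem gives I = 0.03838 + (0.973)(0.71)² = 0.52887 kg m².
Solid disk: I_cm = (1/2)MR² = (1/2)(5.85)(0.453)² = 0.60024 kg m²; centre at d = 0.74 m, so the parallel axis theorem gives I = 0.60024 + (5.85)(0.74)² = 3.8037 kg m².
Total I = 0.38943 + 0.80018 + 0.52887 + 3.8037 = 5.5222 kg m².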